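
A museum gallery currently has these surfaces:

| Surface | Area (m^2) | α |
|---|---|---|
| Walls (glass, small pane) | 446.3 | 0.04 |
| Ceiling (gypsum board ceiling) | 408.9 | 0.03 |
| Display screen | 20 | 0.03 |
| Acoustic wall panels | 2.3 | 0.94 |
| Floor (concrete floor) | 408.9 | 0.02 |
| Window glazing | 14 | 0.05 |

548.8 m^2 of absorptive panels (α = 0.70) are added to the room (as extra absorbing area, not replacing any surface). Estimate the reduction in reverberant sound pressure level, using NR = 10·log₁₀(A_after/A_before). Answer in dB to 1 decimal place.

10.1 dB

A_before = Σ Sᵢαᵢ = 446.3·0.04 + 408.9·0.03 + 20·0.03 + 2.3·0.94 + 408.9·0.02 + 14·0.05 = 41.759 sabins.
Added absorption = 548.8 × 0.70 = 384.160 sabins.
A_after = 41.759 + 384.160 = 425.919 sabins.
NR = 10·log₁₀(425.919/41.759) = 10.1 dB.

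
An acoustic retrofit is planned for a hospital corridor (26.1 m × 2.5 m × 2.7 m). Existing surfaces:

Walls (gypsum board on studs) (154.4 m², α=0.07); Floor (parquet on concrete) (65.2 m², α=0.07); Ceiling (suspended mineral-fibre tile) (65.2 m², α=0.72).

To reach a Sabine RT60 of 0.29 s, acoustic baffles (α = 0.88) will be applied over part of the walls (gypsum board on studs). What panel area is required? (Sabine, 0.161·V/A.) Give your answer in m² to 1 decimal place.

A₁ = Σ Sᵢαᵢ = 154.4·0.07 + 65.2·0.07 + 65.2·0.72 = 62.316 sabins.
Required A₂ = 0.161·176.175/0.29 = 97.808 sabins.
Absorption to add: 97.808 − 62.316 = 35.492 sabins.
Each m² of panel replacing the walls (gypsum board on studs) adds (0.88 − 0.07) = 0.81 sabins.
Area = ΔA/Δα = 35.492/0.81 = 43.8 m².

43.8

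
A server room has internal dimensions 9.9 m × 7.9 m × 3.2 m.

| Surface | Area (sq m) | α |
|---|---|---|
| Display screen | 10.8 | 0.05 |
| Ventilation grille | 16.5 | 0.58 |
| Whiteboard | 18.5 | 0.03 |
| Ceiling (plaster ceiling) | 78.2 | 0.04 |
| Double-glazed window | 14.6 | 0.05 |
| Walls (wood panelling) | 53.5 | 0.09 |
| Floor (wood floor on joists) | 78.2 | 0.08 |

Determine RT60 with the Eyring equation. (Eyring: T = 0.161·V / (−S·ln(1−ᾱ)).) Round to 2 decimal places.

1.50 sec

Total surface area S = 10.8 + 16.5 + 18.5 + 78.2 + 14.6 + 53.5 + 78.2 = 270.3 sq m.
Σ(Sᵢαᵢ) = 10.8×0.05 + 16.5×0.58 + 18.5×0.03 + 78.2×0.04 + 14.6×0.05 + 53.5×0.09 + 78.2×0.08 = 25.594.
ᾱ = 25.594 / 270.3 = 0.0947.
−S·ln(1−ᾱ) = −270.3 × ln(1 − 0.0947) = 26.892.
V = 9.9 × 7.9 × 3.2 = 250.272 m³.
RT60 = 0.161 × 250.272 / 26.892 = 1.50 s.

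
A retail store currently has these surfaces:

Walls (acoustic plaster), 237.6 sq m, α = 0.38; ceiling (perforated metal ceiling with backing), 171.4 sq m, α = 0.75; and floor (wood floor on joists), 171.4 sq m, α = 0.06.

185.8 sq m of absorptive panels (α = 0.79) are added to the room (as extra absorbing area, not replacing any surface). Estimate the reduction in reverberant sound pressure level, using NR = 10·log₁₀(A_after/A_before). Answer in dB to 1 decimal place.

2.2 dB

Total absorption A_before = 237.6*0.38 + 171.4*0.75 + 171.4*0.06
  = 90.288 + 128.550 + 10.284 = 229.122 sq m sabins.
Treatment contributes 185.8·0.79 = 146.782 sabins.
New total A_after = 375.904 sabins.
NR = 10·log₁₀(375.904/229.122) = 2.2 dB.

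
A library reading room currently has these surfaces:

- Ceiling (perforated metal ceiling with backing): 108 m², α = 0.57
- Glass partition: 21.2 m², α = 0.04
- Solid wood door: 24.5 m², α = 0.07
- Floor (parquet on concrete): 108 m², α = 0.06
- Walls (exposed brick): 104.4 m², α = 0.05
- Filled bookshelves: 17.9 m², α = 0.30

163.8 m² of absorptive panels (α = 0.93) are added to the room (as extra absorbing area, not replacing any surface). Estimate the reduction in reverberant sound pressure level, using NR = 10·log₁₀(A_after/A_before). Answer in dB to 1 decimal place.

Total absorption A_before = 108*0.57 + 21.2*0.04 + 24.5*0.07 + 108*0.06 + 104.4*0.05 + 17.9*0.30
  = 61.560 + 0.848 + 1.715 + 6.480 + 5.220 + 5.370 = 81.193 m² sabins.
Added absorption = 163.8 × 0.93 = 152.334 sabins.
A_after = 81.193 + 152.334 = 233.527 sabins.
NR = 10·log₁₀(233.527/81.193) = 4.6 dB.

4.6 dB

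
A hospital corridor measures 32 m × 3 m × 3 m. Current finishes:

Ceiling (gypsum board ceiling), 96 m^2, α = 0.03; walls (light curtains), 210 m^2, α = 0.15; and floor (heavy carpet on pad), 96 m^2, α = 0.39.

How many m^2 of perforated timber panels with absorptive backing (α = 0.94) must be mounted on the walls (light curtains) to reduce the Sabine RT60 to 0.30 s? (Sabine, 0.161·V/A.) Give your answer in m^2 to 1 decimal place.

104.7

A₁ = Σ Sᵢαᵢ = 96*0.03 + 210*0.15 + 96*0.39 = 71.820 sabins.
Required A₂ = 0.161·288/0.30 = 154.560 sabins.
ΔA needed = 154.560 − 71.820 = 82.740 sabins.
Each m^2 of panel replacing the walls (light curtains) adds (0.94 − 0.15) = 0.79 sabins.
Panel area = 82.740 / 0.79 = 104.7 m^2.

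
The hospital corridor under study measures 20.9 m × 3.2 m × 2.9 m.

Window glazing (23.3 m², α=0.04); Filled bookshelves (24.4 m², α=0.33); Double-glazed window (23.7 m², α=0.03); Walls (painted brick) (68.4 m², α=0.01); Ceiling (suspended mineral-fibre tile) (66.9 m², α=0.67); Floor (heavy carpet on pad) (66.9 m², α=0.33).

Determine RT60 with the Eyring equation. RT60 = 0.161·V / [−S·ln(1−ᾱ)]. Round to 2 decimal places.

Total surface area S = 23.3 + 24.4 + 23.7 + 68.4 + 66.9 + 66.9 = 273.6 m².
Σ(Sᵢαᵢ) = 23.3×0.04 + 24.4×0.33 + 23.7×0.03 + 68.4×0.01 + 66.9×0.67 + 66.9×0.33 = 77.279.
Mean coefficient ᾱ = A/S = 0.2825.
Eyring denominator: −S ln(1−ᾱ) = 90.830.
V = 20.9 × 3.2 × 2.9 = 193.952 m³.
RT60 = 0.161 × 193.952 / 90.830 = 0.34 s.

0.34 sec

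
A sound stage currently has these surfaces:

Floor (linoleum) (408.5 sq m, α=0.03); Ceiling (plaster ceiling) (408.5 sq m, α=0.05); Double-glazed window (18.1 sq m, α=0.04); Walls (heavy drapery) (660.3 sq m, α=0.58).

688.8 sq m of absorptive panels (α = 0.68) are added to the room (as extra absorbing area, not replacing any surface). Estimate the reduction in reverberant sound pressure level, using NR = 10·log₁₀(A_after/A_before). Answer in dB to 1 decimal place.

3.3 dB

Total absorption A_before = 408.5*0.03 + 408.5*0.05 + 18.1*0.04 + 660.3*0.58
  = 12.255 + 20.425 + 0.724 + 382.974 = 416.378 sq m sabins.
Treatment contributes 688.8·0.68 = 468.384 sabins.
A_after = 416.378 + 468.384 = 884.762 sabins.
Reduction = 10 log₁₀(A_after/A_before) = 10 log₁₀(2.1249) = 3.3 dB.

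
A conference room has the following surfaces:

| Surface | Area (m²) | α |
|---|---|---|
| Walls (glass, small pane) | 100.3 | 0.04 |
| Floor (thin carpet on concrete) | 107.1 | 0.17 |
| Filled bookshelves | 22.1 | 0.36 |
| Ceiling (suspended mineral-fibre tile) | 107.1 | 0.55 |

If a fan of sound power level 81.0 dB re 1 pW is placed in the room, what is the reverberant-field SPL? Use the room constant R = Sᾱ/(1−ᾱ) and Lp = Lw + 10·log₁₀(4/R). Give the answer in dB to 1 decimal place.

Σ(Sᵢαᵢ) = 100.3×0.04 + 107.1×0.17 + 22.1×0.36 + 107.1×0.55 = 89.080; total area S = 336.6 m².
ᾱ = 0.2646, so room constant R = A/(1−ᾱ) = 121.131 m².
Lp = Lw + 10 log₁₀(4/R) = 81.0 -14.81 = 66.2 dB.

66.2 dB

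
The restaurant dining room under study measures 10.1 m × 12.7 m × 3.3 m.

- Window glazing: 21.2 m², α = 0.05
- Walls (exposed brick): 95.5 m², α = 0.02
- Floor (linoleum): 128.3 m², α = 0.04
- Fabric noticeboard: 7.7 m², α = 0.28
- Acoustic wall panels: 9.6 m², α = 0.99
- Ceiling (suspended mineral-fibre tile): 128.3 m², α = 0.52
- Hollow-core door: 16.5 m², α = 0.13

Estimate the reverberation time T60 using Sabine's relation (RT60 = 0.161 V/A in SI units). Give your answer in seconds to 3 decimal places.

Equivalent absorption area: A = 21.2·0.05 + 95.5·0.02 + 128.3·0.04 + 7.7·0.28 + 9.6·0.99 + 128.3·0.52 + 16.5·0.13 = 88.623 m².
Volume V = 10.1 × 12.7 × 3.3 = 423.291 m³.
Sabine: RT60 = 0.161 × 423.291 / 88.623 = 0.769 s.

0.769 sec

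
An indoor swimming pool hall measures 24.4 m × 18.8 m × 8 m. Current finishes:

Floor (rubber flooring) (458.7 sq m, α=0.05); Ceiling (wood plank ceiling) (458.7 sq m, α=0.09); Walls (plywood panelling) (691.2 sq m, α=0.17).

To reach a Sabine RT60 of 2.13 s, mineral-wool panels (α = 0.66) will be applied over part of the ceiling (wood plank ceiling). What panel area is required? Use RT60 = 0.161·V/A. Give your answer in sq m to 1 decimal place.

Summing Sᵢαᵢ: 22.935 + 41.283 + 117.504 → A₁ = 181.722 sabins.
Required A₂ = 0.161·3669.76/2.13 = 277.386 sabins.
Absorption to add: 277.386 − 181.722 = 95.664 sabins.
Each sq m of panel replacing the ceiling (wood plank ceiling) adds (0.66 − 0.09) = 0.57 sabins.
Panel area = 95.664 / 0.57 = 167.8 sq m.

167.8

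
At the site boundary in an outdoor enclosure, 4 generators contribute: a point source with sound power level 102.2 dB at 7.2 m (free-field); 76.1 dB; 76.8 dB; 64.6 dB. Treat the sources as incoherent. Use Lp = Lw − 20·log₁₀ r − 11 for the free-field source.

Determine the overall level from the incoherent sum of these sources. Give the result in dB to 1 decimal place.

80.7 dB

Source at 7.2 m: Lp = 102.2 − 20·log₁₀(7.2) − 11 = 74.1 dB.
Σ 10^(Lᵢ/10) = 1.172e+08.
Combined level = 10 log₁₀(1.172e+08) = 80.7 dB.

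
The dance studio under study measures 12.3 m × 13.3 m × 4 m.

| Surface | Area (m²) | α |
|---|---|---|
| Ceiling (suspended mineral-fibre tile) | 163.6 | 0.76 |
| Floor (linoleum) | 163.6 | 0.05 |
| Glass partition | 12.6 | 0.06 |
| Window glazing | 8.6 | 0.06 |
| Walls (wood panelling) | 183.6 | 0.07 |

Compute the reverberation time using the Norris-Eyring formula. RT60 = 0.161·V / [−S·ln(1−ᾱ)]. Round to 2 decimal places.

0.61 seconds

S = Σ Sᵢ = 532.0 m².
Absorption A = 163.6×0.76 + 163.6×0.05 + 12.6×0.06 + 8.6×0.06 + 183.6×0.07 = 146.640 sabins.
ᾱ = 146.640 / 532.0 = 0.2756.
−S·ln(1−ᾱ) = −532.0 × ln(1 − 0.2756) = 171.523.
V = 12.3 × 13.3 × 4 = 654.36 m³.
RT60 = 0.161 × 654.36 / 171.523 = 0.61 s.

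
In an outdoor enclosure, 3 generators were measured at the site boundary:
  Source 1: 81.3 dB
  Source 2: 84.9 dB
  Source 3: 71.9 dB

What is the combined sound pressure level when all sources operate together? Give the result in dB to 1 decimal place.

86.6 dB

Converting to relative power and adding: 10^(81.3/10) + 10^(84.9/10) + 10^(71.9/10) = 4.594e+08.
Combined level = 10 log₁₀(4.594e+08) = 86.6 dB.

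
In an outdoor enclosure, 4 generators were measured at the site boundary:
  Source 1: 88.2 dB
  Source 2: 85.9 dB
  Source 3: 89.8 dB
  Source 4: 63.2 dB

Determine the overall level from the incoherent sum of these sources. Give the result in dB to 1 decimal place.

93.0 dB

Sum in the linear (power) domain: Σ 10^(Lᵢ/10) = 10^(88.2/10) + 10^(85.9/10) + 10^(89.8/10) + 10^(63.2/10) = 2.007e+09.
L_total = 10·log₁₀(2.007e+09) = 93.0 dB.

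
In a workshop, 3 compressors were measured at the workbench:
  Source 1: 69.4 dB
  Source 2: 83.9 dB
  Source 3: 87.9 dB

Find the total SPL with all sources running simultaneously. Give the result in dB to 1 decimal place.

89.4 dB

Σ 10^(Lᵢ/10) = 8.708e+08.
Combined level = 10 log₁₀(8.708e+08) = 89.4 dB.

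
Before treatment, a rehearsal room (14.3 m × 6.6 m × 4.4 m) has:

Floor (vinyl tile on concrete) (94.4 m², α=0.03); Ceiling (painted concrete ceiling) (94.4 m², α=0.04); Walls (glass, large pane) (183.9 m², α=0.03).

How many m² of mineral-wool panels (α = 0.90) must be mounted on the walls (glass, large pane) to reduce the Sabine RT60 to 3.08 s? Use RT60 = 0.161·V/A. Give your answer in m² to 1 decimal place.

11.0

Total absorption A₁ = 94.4*0.03 + 94.4*0.04 + 183.9*0.03
  = 2.832 + 3.776 + 5.517 = 12.125 m² sabins.
V = 415.272 m³. Target absorption A₂ = 0.161 × 415.272 / 3.08 = 21.707 sabins.
Absorption to add: 21.707 − 12.125 = 9.582 sabins.
Each m² of panel replacing the walls (glass, large pane) adds (0.90 − 0.03) = 0.87 sabins.
Panel area = 9.582 / 0.87 = 11.0 m².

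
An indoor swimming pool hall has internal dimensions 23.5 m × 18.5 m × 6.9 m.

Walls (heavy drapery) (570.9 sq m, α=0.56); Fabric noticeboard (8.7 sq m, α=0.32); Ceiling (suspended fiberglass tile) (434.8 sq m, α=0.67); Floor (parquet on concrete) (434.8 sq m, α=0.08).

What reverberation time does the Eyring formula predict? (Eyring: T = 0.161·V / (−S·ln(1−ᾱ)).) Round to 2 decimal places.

0.56 s

S = Σ Sᵢ = 1449.2 sq m.
Absorption A = 570.9·0.56 + 8.7·0.32 + 434.8·0.67 + 434.8·0.08 = 648.588 sabins.
Mean coefficient ᾱ = A/S = 0.4475.
−S·ln(1−ᾱ) = −1449.2 × ln(1 − 0.4475) = 859.813.
V = 23.5 × 18.5 × 6.9 = 2999.775 m³.
T = 0.161·V/[−S·ln(1−ᾱ)] = 0.161·2999.775/859.813 = 0.56 s.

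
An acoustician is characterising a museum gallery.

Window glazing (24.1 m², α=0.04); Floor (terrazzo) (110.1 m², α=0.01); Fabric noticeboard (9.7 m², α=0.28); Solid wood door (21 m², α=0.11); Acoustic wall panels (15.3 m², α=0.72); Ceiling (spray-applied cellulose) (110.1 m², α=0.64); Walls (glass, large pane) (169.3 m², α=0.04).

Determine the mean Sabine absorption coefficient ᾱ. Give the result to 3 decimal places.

Total surface area S = 459.6 m².
A = 24.1*0.04 + 110.1*0.01 + 9.7*0.28 + 21*0.11 + 15.3*0.72 + 110.1*0.64 + 169.3*0.04 = 95.343 sabins.
ᾱ = A/S = 0.207.

0.207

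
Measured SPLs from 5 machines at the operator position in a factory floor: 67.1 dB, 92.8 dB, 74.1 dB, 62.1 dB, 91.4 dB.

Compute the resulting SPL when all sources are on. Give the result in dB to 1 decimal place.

Σ 10^(Lᵢ/10) = 3.318e+09.
Back to dB: 10·log₁₀ Σ = 95.2 dB.

95.2 dB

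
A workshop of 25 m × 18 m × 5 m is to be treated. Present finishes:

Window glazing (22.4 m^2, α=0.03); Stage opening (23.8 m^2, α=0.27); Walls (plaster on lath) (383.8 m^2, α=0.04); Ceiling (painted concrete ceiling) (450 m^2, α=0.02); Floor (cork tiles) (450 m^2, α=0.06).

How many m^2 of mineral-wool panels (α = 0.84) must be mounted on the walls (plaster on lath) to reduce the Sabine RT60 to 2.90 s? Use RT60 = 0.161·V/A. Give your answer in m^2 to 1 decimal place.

Summing Sᵢαᵢ: 0.672 + 6.426 + 15.352 + 9.000 + 27.000 → A₁ = 58.450 sabins.
V = 2250 m³. Target absorption A₂ = 0.161 × 2250 / 2.90 = 124.914 sabins.
Absorption to add: 124.914 − 58.450 = 66.464 sabins.
Each m^2 of panel replacing the walls (plaster on lath) adds (0.84 − 0.04) = 0.80 sabins.
Panel area = 66.464 / 0.80 = 83.1 m^2.

83.1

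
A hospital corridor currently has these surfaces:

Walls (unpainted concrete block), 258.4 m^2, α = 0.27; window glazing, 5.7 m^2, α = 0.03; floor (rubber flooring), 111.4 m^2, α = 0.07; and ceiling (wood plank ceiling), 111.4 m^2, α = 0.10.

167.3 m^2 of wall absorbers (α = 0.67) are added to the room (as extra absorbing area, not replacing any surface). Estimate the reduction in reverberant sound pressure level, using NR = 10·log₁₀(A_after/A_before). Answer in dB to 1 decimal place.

Summing Sᵢαᵢ: 69.768 + 0.171 + 7.798 + 11.140 → A_before = 88.877 sabins.
Added absorption = 167.3 × 0.67 = 112.091 sabins.
A_after = 88.877 + 112.091 = 200.968 sabins.
Reduction = 10 log₁₀(A_after/A_before) = 10 log₁₀(2.2612) = 3.5 dB.

3.5 dB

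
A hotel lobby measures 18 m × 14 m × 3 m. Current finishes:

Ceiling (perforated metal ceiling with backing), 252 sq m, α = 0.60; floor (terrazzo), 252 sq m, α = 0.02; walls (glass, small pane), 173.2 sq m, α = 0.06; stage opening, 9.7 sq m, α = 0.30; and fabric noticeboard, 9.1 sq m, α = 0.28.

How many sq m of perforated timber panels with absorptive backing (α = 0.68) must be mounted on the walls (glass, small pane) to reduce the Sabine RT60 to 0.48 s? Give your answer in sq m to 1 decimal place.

131.4

Equivalent absorption area: A₁ = 252·0.60 + 252·0.02 + 173.2·0.06 + 9.7·0.30 + 9.1·0.28 = 172.090 sq m.
Required A₂ = 0.161·756/0.48 = 253.575 sabins.
ΔA needed = 253.575 − 172.090 = 81.485 sabins.
Each sq m of panel replacing the walls (glass, small pane) adds (0.68 − 0.06) = 0.62 sabins.
Panel area = 81.485 / 0.62 = 131.4 sq m.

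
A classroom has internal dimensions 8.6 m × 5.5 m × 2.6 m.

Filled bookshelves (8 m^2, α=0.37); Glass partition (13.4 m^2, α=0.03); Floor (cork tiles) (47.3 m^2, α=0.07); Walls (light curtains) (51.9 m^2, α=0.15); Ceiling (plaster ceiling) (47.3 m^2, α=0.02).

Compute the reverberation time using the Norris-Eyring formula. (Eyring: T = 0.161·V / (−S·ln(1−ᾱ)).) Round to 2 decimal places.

S = Σ Sᵢ = 167.9 m^2.
Absorption A = 8×0.37 + 13.4×0.03 + 47.3×0.07 + 51.9×0.15 + 47.3×0.02 = 15.404 sabins.
ᾱ = 15.404 / 167.9 = 0.0917.
−S·ln(1−ᾱ) = −167.9 × ln(1 − 0.0917) = 16.149.
V = 8.6 × 5.5 × 2.6 = 122.98 m³.
T = 0.161·V/[−S·ln(1−ᾱ)] = 0.161·122.98/16.149 = 1.23 s.

1.23 s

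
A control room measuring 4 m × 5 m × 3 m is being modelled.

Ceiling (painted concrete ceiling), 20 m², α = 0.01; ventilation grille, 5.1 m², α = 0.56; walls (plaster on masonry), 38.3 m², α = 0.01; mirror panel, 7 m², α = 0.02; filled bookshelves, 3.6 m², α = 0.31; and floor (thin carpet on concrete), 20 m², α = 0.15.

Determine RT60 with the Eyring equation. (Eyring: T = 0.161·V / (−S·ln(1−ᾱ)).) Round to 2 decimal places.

S = Σ Sᵢ = 94.0 m².
Absorption A = 20·0.01 + 5.1·0.56 + 38.3·0.01 + 7·0.02 + 3.6·0.31 + 20·0.15 = 7.695 sabins.
Mean coefficient ᾱ = A/S = 0.0819.
−S·ln(1−ᾱ) = −94.0 × ln(1 − 0.0819) = 8.032.
V = 4 × 5 × 3 = 60 m³.
RT60 = 0.161 × 60 / 8.032 = 1.20 s.

1.20 s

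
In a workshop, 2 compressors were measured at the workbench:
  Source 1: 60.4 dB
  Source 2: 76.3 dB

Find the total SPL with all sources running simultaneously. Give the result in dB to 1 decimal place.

76.4 dB

Σ 10^(Lᵢ/10) = 4.375e+07.
Combined level = 10 log₁₀(4.375e+07) = 76.4 dB.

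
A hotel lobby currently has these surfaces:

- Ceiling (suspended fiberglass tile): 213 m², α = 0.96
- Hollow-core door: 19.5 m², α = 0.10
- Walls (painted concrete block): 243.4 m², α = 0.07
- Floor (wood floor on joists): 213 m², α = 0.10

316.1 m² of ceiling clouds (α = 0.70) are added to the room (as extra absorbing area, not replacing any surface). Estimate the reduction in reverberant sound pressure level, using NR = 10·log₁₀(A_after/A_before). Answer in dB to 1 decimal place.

A_before = Σ Sᵢαᵢ = 213×0.96 + 19.5×0.10 + 243.4×0.07 + 213×0.10 = 244.768 sabins.
Added absorption = 316.1 × 0.70 = 221.270 sabins.
A_after = 244.768 + 221.270 = 466.038 sabins.
NR = 10·log₁₀(466.038/244.768) = 2.8 dB.

2.8 dB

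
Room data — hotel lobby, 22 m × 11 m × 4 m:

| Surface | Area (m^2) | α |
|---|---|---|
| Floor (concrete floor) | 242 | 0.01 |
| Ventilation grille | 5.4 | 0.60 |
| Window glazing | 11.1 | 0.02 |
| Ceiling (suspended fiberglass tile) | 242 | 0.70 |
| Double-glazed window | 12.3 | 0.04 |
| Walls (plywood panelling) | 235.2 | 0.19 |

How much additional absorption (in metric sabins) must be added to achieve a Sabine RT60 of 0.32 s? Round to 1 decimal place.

Total absorption A₁ = 242*0.01 + 5.4*0.60 + 11.1*0.02 + 242*0.70 + 12.3*0.04 + 235.2*0.19
  = 2.420 + 3.240 + 0.222 + 169.400 + 0.492 + 44.688 = 220.462 m^2 sabins.
For T = 0.32 s, need A₂ = 0.161·V/T = 0.161·968/0.32 = 487.025 sabins.
Additional absorption ΔA = 487.025 − 220.462 = 266.6 sabins.

266.6 sabins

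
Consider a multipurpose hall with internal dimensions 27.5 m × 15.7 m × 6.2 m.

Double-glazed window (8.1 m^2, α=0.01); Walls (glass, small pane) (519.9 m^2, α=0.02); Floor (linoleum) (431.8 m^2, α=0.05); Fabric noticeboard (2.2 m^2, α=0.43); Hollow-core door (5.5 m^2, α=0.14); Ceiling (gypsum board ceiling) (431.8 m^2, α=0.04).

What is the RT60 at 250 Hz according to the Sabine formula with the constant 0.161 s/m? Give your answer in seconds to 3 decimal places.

A = Σ Sᵢαᵢ = 8.1*0.01 + 519.9*0.02 + 431.8*0.05 + 2.2*0.43 + 5.5*0.14 + 431.8*0.04 = 51.057 sabins.
Volume V = 27.5 × 15.7 × 6.2 = 2676.85 m³.
RT60 = 0.161 · V / A = 0.161 × 2676.85 / 51.057 = 8.441 s.

8.441 seconds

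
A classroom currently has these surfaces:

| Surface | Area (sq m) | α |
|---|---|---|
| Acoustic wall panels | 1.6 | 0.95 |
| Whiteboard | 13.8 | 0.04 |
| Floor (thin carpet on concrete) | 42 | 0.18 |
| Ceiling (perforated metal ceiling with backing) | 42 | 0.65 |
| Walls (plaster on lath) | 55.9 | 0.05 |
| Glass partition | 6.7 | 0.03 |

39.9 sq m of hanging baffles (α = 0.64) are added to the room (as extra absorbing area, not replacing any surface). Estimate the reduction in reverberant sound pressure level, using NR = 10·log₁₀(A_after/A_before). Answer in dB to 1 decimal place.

2.1 dB

Summing Sᵢαᵢ: 1.520 + 0.552 + 7.560 + 27.300 + 2.795 + 0.201 → A_before = 39.928 sabins.
Added absorption = 39.9 × 0.64 = 25.536 sabins.
New total A_after = 65.464 sabins.
Reduction = 10 log₁₀(A_after/A_before) = 10 log₁₀(1.6396) = 2.1 dB.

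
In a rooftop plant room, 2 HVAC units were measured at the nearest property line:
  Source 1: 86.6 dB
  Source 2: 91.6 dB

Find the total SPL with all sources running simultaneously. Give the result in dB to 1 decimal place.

Converting to relative power and adding: 10^(86.6/10) + 10^(91.6/10) = 1.903e+09.
Combined level = 10 log₁₀(1.903e+09) = 92.8 dB.

92.8 dB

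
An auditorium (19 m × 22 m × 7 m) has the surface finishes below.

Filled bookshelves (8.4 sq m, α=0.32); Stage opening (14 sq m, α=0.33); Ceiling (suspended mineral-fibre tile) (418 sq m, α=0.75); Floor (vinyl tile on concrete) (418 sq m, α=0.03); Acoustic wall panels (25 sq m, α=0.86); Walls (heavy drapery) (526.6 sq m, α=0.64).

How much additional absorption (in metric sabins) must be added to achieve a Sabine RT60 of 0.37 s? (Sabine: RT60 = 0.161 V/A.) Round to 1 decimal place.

581.3 sabins

Equivalent absorption area: A₁ = 8.4×0.32 + 14×0.33 + 418×0.75 + 418×0.03 + 25×0.86 + 526.6×0.64 = 691.872 sq m.
Target A₂ = 0.161·2926/0.37 = 1273.205 sabins (V = 2926 m³).
ΔA = A₂ − A₁ = 1273.205 − 691.872 = 581.3 sabins.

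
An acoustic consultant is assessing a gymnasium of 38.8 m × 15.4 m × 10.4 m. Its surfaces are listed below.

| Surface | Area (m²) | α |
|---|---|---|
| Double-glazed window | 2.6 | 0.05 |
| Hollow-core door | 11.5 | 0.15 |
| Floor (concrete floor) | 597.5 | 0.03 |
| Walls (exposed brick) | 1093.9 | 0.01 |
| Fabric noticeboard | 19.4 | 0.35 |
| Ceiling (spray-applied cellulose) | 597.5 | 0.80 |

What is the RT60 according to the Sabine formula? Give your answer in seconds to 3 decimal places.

1.941 s

Total absorption A = 2.6·0.05 + 11.5·0.15 + 597.5·0.03 + 1093.9·0.01 + 19.4·0.35 + 597.5·0.80
  = 0.130 + 1.725 + 17.925 + 10.939 + 6.790 + 478.000 = 515.509 m² sabins.
Room volume: 6214.208 m³.
T = 0.161 V/A = 0.161·6214.208/515.509 = 1.941 s.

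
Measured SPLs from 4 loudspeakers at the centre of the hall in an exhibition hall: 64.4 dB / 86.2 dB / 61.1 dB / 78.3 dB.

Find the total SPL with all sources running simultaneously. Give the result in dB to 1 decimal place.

86.9 dB

Sum in the linear (power) domain: Σ 10^(Lᵢ/10) = 10^(64.4/10) + 10^(86.2/10) + 10^(61.1/10) + 10^(78.3/10) = 4.885e+08.
Back to dB: 10·log₁₀ Σ = 86.9 dB.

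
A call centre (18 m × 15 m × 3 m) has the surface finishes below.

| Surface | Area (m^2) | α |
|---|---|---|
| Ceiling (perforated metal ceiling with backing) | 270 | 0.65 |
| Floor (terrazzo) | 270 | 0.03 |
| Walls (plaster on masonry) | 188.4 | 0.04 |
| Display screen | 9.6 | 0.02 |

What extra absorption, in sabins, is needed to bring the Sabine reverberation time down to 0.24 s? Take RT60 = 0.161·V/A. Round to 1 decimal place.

Equivalent absorption area: A₁ = 270*0.65 + 270*0.03 + 188.4*0.04 + 9.6*0.02 = 191.328 m^2.
For T = 0.24 s, need A₂ = 0.161·V/T = 0.161·810/0.24 = 543.375 sabins.
ΔA = A₂ − A₁ = 543.375 − 191.328 = 352.0 sabins.

352.0 sabins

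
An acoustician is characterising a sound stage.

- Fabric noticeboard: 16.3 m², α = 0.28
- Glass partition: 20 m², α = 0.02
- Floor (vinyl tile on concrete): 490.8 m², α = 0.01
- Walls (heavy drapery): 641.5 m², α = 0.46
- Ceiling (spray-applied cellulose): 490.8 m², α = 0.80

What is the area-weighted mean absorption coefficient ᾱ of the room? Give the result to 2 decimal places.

Total surface area S = 1659.4 m².
Weighted sum Σ Sα = 697.602.
ᾱ = A/S = 0.42.

0.42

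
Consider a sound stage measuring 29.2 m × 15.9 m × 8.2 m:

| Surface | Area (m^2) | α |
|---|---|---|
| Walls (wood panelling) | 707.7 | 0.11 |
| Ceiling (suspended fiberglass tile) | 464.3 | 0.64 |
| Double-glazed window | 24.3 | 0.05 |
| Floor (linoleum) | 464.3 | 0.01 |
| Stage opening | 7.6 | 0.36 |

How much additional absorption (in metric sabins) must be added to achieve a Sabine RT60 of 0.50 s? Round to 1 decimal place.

842.3 sabins

Total absorption A₁ = 707.7×0.11 + 464.3×0.64 + 24.3×0.05 + 464.3×0.01 + 7.6×0.36
  = 77.847 + 297.152 + 1.215 + 4.643 + 2.736 = 383.593 m^2 sabins.
Target A₂ = 0.161·3807.096/0.50 = 1225.885 sabins (V = 3807.096 m³).
Shortfall: 1225.885 − 383.593 = 842.3 sabins.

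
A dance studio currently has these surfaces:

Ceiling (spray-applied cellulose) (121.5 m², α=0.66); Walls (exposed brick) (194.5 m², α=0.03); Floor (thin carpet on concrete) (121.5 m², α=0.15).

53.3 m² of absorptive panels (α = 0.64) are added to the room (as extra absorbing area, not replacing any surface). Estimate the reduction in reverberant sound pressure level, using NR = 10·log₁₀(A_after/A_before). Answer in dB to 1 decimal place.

Equivalent absorption area: A_before = 121.5*0.66 + 194.5*0.03 + 121.5*0.15 = 104.250 m².
Added absorption = 53.3 × 0.64 = 34.112 sabins.
New total A_after = 138.362 sabins.
NR = 10·log₁₀(138.362/104.250) = 1.2 dB.

1.2 dB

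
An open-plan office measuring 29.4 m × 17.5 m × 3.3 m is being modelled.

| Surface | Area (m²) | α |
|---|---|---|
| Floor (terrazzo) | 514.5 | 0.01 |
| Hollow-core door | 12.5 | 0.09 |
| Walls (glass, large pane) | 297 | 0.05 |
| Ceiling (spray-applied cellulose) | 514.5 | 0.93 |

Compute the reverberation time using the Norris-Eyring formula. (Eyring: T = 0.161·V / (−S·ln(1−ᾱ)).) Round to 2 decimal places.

0.44 sec

S = Σ Sᵢ = 1338.5 m².
Σ(Sᵢαᵢ) = 514.5·0.01 + 12.5·0.09 + 297·0.05 + 514.5·0.93 = 499.605.
ᾱ = 499.605 / 1338.5 = 0.3733.
Eyring denominator: −S ln(1−ᾱ) = 625.464.
V = 29.4 × 17.5 × 3.3 = 1697.85 m³.
RT60 = 0.161 × 1697.85 / 625.464 = 0.44 s.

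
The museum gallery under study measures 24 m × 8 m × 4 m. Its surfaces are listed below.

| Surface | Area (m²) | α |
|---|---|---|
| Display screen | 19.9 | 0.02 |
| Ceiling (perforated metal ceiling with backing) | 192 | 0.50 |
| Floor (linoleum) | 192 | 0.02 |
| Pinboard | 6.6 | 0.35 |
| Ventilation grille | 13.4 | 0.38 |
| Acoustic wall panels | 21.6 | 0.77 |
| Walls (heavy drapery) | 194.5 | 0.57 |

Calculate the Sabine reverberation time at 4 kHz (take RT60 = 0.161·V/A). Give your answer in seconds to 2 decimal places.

A = Σ Sᵢαᵢ = 19.9×0.02 + 192×0.50 + 192×0.02 + 6.6×0.35 + 13.4×0.38 + 21.6×0.77 + 194.5×0.57 = 235.137 sabins.
Room volume: 768 m³.
T = 0.161 V/A = 0.161·768/235.137 = 0.53 s.

0.53 s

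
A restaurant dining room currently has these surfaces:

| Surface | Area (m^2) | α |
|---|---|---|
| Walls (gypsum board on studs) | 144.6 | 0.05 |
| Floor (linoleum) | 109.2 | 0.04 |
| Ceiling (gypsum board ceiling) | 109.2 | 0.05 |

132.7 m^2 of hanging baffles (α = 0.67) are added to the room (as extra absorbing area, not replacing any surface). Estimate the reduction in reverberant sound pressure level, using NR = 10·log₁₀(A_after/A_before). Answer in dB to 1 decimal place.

Total absorption A_before = 144.6*0.05 + 109.2*0.04 + 109.2*0.05
  = 7.230 + 4.368 + 5.460 = 17.058 m^2 sabins.
Added absorption = 132.7 × 0.67 = 88.909 sabins.
New total A_after = 105.967 sabins.
Reduction = 10 log₁₀(A_after/A_before) = 10 log₁₀(6.2122) = 7.9 dB.

7.9 dB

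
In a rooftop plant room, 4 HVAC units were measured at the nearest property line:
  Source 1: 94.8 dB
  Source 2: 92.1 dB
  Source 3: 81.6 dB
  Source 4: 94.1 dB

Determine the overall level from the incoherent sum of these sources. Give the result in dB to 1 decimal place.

98.7 dB

Σ 10^(Lᵢ/10) = 7.357e+09.
Back to dB: 10·log₁₀ Σ = 98.7 dB.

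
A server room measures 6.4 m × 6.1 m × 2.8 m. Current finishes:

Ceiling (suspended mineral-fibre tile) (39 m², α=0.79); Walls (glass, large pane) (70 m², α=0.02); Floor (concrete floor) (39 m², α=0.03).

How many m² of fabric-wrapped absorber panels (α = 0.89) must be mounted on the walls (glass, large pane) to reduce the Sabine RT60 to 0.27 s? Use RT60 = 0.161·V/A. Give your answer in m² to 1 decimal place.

A₁ = Σ Sᵢαᵢ = 39×0.79 + 70×0.02 + 39×0.03 = 33.380 sabins.
V = 109.312 m³. Target absorption A₂ = 0.161 × 109.312 / 0.27 = 65.182 sabins.
ΔA needed = 65.182 − 33.380 = 31.802 sabins.
Each m² of panel replacing the walls (glass, large pane) adds (0.89 − 0.02) = 0.87 sabins.
Panel area = 31.802 / 0.87 = 36.6 m².

36.6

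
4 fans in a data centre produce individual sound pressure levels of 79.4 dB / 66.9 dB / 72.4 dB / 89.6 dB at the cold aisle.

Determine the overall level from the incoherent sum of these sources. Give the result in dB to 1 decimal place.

90.1 dB

Σ 10^(Lᵢ/10) = 1.021e+09.
Back to dB: 10·log₁₀ Σ = 90.1 dB.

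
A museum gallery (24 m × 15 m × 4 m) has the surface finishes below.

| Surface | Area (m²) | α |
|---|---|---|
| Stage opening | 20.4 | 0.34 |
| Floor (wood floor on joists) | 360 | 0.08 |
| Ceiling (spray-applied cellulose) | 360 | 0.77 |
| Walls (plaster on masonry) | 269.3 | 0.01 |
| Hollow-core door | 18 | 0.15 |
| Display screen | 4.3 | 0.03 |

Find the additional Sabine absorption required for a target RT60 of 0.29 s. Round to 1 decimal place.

Equivalent absorption area: A₁ = 20.4*0.34 + 360*0.08 + 360*0.77 + 269.3*0.01 + 18*0.15 + 4.3*0.03 = 318.458 m².
For T = 0.29 s, need A₂ = 0.161·V/T = 0.161·1440/0.29 = 799.448 sabins.
Shortfall: 799.448 − 318.458 = 481.0 sabins.

481.0 sabins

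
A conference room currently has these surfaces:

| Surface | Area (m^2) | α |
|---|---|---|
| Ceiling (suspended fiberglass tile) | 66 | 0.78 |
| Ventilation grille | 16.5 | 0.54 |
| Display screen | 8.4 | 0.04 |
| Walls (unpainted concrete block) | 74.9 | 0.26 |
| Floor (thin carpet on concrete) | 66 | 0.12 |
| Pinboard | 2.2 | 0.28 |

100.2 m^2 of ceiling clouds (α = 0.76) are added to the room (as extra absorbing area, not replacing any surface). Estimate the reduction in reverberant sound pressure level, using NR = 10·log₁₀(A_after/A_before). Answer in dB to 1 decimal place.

2.7 dB

A_before = Σ Sᵢαᵢ = 66·0.78 + 16.5·0.54 + 8.4·0.04 + 74.9·0.26 + 66·0.12 + 2.2·0.28 = 88.736 sabins.
Added absorption = 100.2 × 0.76 = 76.152 sabins.
New total A_after = 164.888 sabins.
NR = 10·log₁₀(164.888/88.736) = 2.7 dB.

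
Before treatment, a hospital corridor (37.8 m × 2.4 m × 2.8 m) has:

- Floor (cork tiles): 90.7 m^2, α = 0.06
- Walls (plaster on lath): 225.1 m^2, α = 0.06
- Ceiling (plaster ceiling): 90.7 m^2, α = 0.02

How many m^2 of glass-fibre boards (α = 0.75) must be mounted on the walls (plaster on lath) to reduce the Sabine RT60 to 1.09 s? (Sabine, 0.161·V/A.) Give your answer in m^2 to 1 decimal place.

24.3

Equivalent absorption area: A₁ = 90.7·0.06 + 225.1·0.06 + 90.7·0.02 = 20.762 m^2.
V = 254.016 m³. Target absorption A₂ = 0.161 × 254.016 / 1.09 = 37.520 sabins.
ΔA needed = 37.520 − 20.762 = 16.758 sabins.
Each m^2 of panel replacing the walls (plaster on lath) adds (0.75 − 0.06) = 0.69 sabins.
Panel area = 16.758 / 0.69 = 24.3 m^2.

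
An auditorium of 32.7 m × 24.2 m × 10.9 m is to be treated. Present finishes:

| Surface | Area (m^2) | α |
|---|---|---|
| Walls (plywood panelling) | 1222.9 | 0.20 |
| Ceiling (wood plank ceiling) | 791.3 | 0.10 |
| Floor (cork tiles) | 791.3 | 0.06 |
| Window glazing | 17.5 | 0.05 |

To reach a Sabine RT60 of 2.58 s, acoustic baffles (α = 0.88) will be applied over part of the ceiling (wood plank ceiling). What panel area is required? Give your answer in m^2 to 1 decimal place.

A₁ = Σ Sᵢαᵢ = 1222.9×0.20 + 791.3×0.10 + 791.3×0.06 + 17.5×0.05 = 372.063 sabins.
V = 8625.606 m³. Target absorption A₂ = 0.161 × 8625.606 / 2.58 = 538.265 sabins.
ΔA needed = 538.265 − 372.063 = 166.202 sabins.
Net gain per m^2: Δα = 0.88 − 0.10 = 0.78.
Panel area = 166.202 / 0.78 = 213.1 m^2.

213.1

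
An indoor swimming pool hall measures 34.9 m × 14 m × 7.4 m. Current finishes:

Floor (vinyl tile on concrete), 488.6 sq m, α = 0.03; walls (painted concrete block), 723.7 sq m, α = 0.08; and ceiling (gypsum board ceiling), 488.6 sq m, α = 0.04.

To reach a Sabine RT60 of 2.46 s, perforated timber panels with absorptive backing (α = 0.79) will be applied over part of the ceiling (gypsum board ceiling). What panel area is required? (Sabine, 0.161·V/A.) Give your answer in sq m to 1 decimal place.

A₁ = Σ Sᵢαᵢ = 488.6×0.03 + 723.7×0.08 + 488.6×0.04 = 92.098 sabins.
Required A₂ = 0.161·3615.64/2.46 = 236.633 sabins.
Absorption to add: 236.633 − 92.098 = 144.535 sabins.
Each sq m of panel replacing the ceiling (gypsum board ceiling) adds (0.79 − 0.04) = 0.75 sabins.
Panel area = 144.535 / 0.75 = 192.7 sq m.

192.7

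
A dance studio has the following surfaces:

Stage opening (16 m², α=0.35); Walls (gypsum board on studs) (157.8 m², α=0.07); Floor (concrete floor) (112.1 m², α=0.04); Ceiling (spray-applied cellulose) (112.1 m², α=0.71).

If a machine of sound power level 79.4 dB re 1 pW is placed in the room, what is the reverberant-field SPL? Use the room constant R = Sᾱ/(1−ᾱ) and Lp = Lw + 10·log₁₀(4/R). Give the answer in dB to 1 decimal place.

A = 100.721 sabins; S = 398.0 m².
ᾱ = 0.2531, so room constant R = A/(1−ᾱ) = 134.852 m².
Lp = Lw + 10 log₁₀(4/R) = 79.4 -15.28 = 64.1 dB.

64.1 dB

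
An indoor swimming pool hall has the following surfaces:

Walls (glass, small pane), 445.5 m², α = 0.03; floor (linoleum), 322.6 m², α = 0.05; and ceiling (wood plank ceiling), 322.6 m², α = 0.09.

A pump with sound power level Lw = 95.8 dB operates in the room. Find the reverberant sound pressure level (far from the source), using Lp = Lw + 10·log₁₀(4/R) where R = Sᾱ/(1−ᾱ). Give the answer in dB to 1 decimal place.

A = 58.529 sabins; S = 1090.7 m².
ᾱ = 58.529/1090.7 = 0.0537; R = Sᾱ/(1−ᾱ) = 58.529/(1−0.0537) = 61.850 m².
Lp = Lw + 10 log₁₀(4/R) = 95.8 -11.89 = 83.9 dB.

83.9 dB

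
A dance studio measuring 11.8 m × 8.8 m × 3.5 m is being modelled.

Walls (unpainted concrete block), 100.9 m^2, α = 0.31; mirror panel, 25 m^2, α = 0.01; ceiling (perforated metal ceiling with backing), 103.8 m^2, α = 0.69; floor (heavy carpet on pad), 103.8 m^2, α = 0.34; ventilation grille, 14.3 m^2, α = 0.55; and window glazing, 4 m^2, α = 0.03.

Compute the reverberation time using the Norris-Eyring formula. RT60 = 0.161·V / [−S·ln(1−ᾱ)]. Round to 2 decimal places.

0.31 s

S = Σ Sᵢ = 351.8 m^2.
Absorption A = 100.9×0.31 + 25×0.01 + 103.8×0.69 + 103.8×0.34 + 14.3×0.55 + 4×0.03 = 146.428 sabins.
Mean coefficient ᾱ = A/S = 0.4162.
Eyring denominator: −S ln(1−ᾱ) = 189.338.
V = 11.8 × 8.8 × 3.5 = 363.44 m³.
T = 0.161·V/[−S·ln(1−ᾱ)] = 0.161·363.44/189.338 = 0.31 s.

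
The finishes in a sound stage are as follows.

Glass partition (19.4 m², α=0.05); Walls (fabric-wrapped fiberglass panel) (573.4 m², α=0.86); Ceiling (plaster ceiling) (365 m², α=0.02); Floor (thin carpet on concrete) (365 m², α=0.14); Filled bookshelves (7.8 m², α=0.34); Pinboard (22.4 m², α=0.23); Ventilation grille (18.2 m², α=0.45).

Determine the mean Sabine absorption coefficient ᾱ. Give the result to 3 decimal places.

S = Σ Sᵢ = 19.4 + 573.4 + 365 + 365 + 7.8 + 22.4 + 18.2 = 1371.2 m².
Weighted sum Σ Sα = 568.488.
ᾱ = A/S = 0.415.

0.415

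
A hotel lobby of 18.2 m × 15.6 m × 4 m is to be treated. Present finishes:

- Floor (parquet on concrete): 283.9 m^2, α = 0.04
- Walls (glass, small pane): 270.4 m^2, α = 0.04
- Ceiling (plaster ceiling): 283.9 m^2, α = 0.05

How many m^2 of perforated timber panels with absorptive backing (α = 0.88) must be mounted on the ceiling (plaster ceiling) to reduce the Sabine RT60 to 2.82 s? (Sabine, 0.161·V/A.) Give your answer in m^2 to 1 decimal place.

Total absorption A₁ = 283.9·0.04 + 270.4·0.04 + 283.9·0.05
  = 11.356 + 10.816 + 14.195 = 36.367 m^2 sabins.
V = 1135.68 m³. Target absorption A₂ = 0.161 × 1135.68 / 2.82 = 64.838 sabins.
Absorption to add: 64.838 − 36.367 = 28.471 sabins.
Net gain per m^2: Δα = 0.88 − 0.05 = 0.83.
Panel area = 28.471 / 0.83 = 34.3 m^2.

34.3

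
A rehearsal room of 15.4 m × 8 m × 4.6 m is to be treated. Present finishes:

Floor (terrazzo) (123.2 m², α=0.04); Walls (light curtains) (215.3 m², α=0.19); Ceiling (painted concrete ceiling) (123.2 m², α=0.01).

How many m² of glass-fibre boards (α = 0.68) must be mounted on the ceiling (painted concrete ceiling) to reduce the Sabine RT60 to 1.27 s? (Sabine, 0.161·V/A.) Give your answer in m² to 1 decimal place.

Equivalent absorption area: A₁ = 123.2×0.04 + 215.3×0.19 + 123.2×0.01 = 47.067 m².
Required A₂ = 0.161·566.72/1.27 = 71.844 sabins.
ΔA needed = 71.844 − 47.067 = 24.777 sabins.
Net gain per m²: Δα = 0.68 − 0.01 = 0.67.
Panel area = 24.777 / 0.67 = 37.0 m².

37.0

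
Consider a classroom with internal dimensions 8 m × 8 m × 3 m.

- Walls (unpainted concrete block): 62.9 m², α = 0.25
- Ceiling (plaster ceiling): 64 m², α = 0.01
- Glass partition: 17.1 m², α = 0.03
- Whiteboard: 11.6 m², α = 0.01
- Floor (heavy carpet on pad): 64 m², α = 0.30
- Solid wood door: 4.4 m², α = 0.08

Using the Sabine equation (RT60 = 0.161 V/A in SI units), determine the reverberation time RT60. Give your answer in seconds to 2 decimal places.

0.85 s

A = Σ Sᵢαᵢ = 62.9·0.25 + 64·0.01 + 17.1·0.03 + 11.6·0.01 + 64·0.30 + 4.4·0.08 = 36.546 sabins.
V = 8·8·3 = 192 m³.
T = 0.161 V/A = 0.161·192/36.546 = 0.85 s.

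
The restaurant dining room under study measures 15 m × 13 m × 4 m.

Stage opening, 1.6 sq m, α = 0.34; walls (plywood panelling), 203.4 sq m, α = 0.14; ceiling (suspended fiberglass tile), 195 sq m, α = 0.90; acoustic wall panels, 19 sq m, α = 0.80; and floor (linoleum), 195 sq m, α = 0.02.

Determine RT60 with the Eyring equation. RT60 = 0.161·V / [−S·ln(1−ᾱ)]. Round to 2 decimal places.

Total surface area S = 1.6 + 203.4 + 195 + 19 + 195 = 614.0 sq m.
Absorption A = 1.6·0.34 + 203.4·0.14 + 195·0.90 + 19·0.80 + 195·0.02 = 223.620 sabins.
ᾱ = 223.620 / 614.0 = 0.3642.
Eyring denominator: −S ln(1−ᾱ) = 278.063.
V = 15 × 13 × 4 = 780 m³.
T = 0.161·V/[−S·ln(1−ᾱ)] = 0.161·780/278.063 = 0.45 s.

0.45 sec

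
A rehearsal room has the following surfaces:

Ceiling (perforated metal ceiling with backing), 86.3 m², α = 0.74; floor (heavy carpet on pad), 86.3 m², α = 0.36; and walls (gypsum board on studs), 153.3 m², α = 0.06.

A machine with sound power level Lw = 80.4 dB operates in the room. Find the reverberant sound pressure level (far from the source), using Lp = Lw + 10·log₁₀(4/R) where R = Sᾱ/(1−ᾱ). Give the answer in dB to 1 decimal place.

64.6 dB

A = 104.128 sabins; S = 325.9 m².
ᾱ = 0.3195, so room constant R = A/(1−ᾱ) = 153.017 m².
Lp = Lw + 10 log₁₀(4/R) = 80.4 -15.83 = 64.6 dB.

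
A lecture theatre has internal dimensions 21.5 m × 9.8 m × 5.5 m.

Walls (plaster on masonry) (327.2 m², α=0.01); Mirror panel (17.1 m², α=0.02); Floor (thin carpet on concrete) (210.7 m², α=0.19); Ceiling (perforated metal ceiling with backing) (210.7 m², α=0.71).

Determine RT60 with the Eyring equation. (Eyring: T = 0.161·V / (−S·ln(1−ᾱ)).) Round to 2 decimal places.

0.84 sec

S = Σ Sᵢ = 765.7 m².
Absorption A = 327.2×0.01 + 17.1×0.02 + 210.7×0.19 + 210.7×0.71 = 193.244 sabins.
ᾱ = 193.244 / 765.7 = 0.2524.
−S·ln(1−ᾱ) = −765.7 × ln(1 − 0.2524) = 222.732.
V = 21.5 × 9.8 × 5.5 = 1158.85 m³.
RT60 = 0.161 × 1158.85 / 222.732 = 0.84 s.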